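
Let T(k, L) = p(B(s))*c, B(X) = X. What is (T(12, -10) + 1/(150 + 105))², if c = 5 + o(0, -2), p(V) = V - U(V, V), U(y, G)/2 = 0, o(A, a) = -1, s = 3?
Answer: 9369721/65025 ≈ 144.09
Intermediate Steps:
U(y, G) = 0 (U(y, G) = 2*0 = 0)
p(V) = V (p(V) = V - 1*0 = V + 0 = V)
c = 4 (c = 5 - 1 = 4)
T(k, L) = 12 (T(k, L) = 3*4 = 12)
(T(12, -10) + 1/(150 + 105))² = (12 + 1/(150 + 105))² = (12 + 1/255)² = (3061/255)² = 9369721/65025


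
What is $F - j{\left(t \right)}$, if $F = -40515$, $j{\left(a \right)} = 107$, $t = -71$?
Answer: $-40622$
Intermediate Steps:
$F - j{\left(t \right)} = -40515 - 107 = -40622$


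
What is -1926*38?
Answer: -73188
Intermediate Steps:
-1926*38 = -321*228 = -73188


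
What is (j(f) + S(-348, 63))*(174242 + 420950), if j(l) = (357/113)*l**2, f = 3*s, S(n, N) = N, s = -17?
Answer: 556906869792/113 ≈ 4.9284e+9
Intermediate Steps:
f = -51 (f = 3*(-17) = -51)
j(l) = 357*l**2/113 (j(l) = (357*(1/113))*l**2 = 357*l**2/113)
(j(f) + S(-348, 63))*(174242 + 420950) = ((357/113)*(-51)**2 + 63)*(174242 + 420950) = ((357/113)*2601 + 63)*595192 = (928557/113 + 63)*595192 = (935676/113)*595192 = 556906869792/113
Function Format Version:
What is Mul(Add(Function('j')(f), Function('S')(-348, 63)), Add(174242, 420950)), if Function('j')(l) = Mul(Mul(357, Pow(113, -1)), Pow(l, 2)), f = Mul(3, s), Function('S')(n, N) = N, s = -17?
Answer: Rational(556906869792, 113) ≈ 4.9284e+9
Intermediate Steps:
f = -51 (f = Mul(3, -17) = -51)
Function('j')(l) = Mul(Rational(357, 113), Pow(l, 2)) (Function('j')(l) = Mul(Mul(357, Rational(1, 113)), Pow(l, 2)) = Mul(Rational(357, 113), Pow(l, 2)))
Mul(Add(Function('j')(f), Function('S')(-348, 63)), Add(174242, 420950)) = Mul(Add(Mul(Rational(357, 113), Pow(-51, 2)), 63), Add(174242, 420950)) = Mul(Add(Mul(Rational(357, 113), 2601), 63), 595192) = Mul(Add(Rational(928557, 113), 63), 595192) = Mul(Rational(935676, 113), 595192) = Rational(556906869792, 113)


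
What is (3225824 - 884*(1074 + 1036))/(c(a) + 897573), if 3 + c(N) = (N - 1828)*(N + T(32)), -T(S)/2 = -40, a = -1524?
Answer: 680292/2868929 ≈ 0.23712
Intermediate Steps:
T(S) = 80 (T(S) = -2*(-40) = 80)
c(N) = -3 + (-1828 + N)*(80 + N) (c(N) = -3 + (N - 1828)*(N + 80) = -3 + (-1828 + N)*(80 + N))
(3225824 - 884*(1074 + 1036))/(c(a) + 897573) = (3225824 - 884*(1074 + 1036))/((-146243 + (-1524)**2 - 1748*(-1524)) + 897573) = (3225824 - 884*2110)/((-146243 + 2322576 + 2663952) + 897573) = (3225824 - 1865240)/(4840285 + 897573) = 1360584/5737858 = 1360584*(1/5737858) = 680292/2868929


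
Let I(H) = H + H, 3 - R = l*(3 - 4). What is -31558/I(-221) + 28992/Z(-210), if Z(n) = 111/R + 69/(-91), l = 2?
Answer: 255769207/179673 ≈ 1423.5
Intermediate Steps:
R = 5 (R = 3 - 2*(3 - 4) = 3 - 2*(-1) = 3 - 1*(-2) = 3 + 2 = 5)
I(H) = 2*H
Z(n) = 9756/455 (Z(n) = 111/5 + 69/(-91) = 111*(⅕) + 69*(-1/91) = 111/5 - 69/91 = 9756/455)
-31558/I(-221) + 28992/Z(-210) = -31558/(2*(-221)) + 28992/(9756/455) = -31558/(-442) + 28992*(455/9756) = -31558*(-1/442) + 1099280/813 = 15779/221 + 1099280/813 = 255769207/179673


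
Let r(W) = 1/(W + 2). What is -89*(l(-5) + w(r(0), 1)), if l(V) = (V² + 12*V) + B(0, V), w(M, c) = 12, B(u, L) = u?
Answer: 2047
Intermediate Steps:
r(W) = 1/(2 + W)
l(V) = V² + 12*V (l(V) = (V² + 12*V) + 0 = V² + 12*V)
-89*(l(-5) + w(r(0), 1)) = -89*(-5*(12 - 5) + 12) = -89*(-5*7 + 12) = -89*(-35 + 12) = -89*(-23) = 2047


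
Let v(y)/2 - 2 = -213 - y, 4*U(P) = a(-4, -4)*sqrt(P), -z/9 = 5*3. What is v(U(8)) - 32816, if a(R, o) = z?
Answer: -33238 + 135*sqrt(2) ≈ -33047.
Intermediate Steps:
z = -135 (z = -45*3 = -9*15 = -135)
a(R, o) = -135
U(P) = -135*sqrt(P)/4 (U(P) = (-135*sqrt(P))/4 = -135*sqrt(P)/4)
v(y) = -422 - 2*y (v(y) = 4 + 2*(-213 - y) = 4 + (-426 - 2*y) = -422 - 2*y)
v(U(8)) - 32816 = (-422 - (-135)*sqrt(8)/2) - 32816 = (-422 - (-135)*2*sqrt(2)/2) - 32816 = (-422 - (-135)*sqrt(2)) - 32816 = (-422 + 135*sqrt(2)) - 32816 = -33238 + 135*sqrt(2)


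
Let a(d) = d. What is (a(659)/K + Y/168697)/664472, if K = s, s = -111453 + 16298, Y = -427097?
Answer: -20375793179/5333172885296260 ≈ -3.8206e-6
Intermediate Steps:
s = -95155
K = -95155
(a(659)/K + Y/168697)/664472 = (659/(-95155) - 427097/168697)/664472 = (659*(-1/95155) - 427097*1/168697)*(1/664472) = (-659/95155 - 427097/168697)*(1/664472) = -40751586358/16052363035*1/664472 = -20375793179/5333172885296260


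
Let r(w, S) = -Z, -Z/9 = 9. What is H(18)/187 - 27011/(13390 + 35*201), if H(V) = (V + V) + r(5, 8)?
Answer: -2661332/3819475 ≈ -0.69678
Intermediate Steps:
Z = -81 (Z = -9*9 = -81)
r(w, S) = 81 (r(w, S) = -1*(-81) = 81)
H(V) = 81 + 2*V (H(V) = (V + V) + 81 = 2*V + 81 = 81 + 2*V)
H(18)/187 - 27011/(13390 + 35*201) = (81 + 2*18)/187 - 27011/(13390 + 35*201) = (81 + 36)*(1/187) - 27011/(13390 + 7035) = 117*(1/187) - 27011/20425 = 117/187 - 27011*1/20425 = 117/187 - 27011/20425 = -2661332/3819475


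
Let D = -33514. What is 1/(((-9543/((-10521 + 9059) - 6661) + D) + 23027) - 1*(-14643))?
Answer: 8123/33768731 ≈ 0.00024055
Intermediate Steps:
1/(((-9543/((-10521 + 9059) - 6661) + D) + 23027) - 1*(-14643)) = 1/(((-9543/((-10521 + 9059) - 6661) - 33514) + 23027) - 1*(-14643)) = 1/(((-9543/(-1462 - 6661) - 33514) + 23027) + 14643) = 1/(((-9543/(-8123) - 33514) + 23027) + 14643) = 1/(((-9543*(-1/8123) - 33514) + 23027) + 14643) = 1/(((9543/8123 - 33514) + 23027) + 14643) = 1/((-272224679/8123 + 23027) + 14643) = 1/(-85176358/8123 + 14643) = 1/(33768731/8123) = 8123/33768731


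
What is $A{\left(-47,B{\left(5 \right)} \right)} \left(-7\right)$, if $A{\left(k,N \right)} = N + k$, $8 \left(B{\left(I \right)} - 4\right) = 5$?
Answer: $\frac{2373}{8} \approx 296.63$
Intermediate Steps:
$B{\left(I \right)} = \frac{37}{8}$ ($B{\left(I \right)} = 4 + \frac{1}{8} \cdot 5 = 4 + \frac{5}{8} = \frac{37}{8}$)
$A{\left(-47,B{\left(5 \right)} \right)} \left(-7\right) = \left(\frac{37}{8} - 47\right) \left(-7\right) = \left(- \frac{339}{8}\right) \left(-7\right) = \frac{2373}{8}$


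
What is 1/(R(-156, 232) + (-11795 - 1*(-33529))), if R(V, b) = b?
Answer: 1/21966 ≈ 4.5525e-5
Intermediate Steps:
1/(R(-156, 232) + (-11795 - 1*(-33529))) = 1/(232 + (-11795 - 1*(-33529))) = 1/(232 + (-11795 + 33529)) = 1/(232 + 21734) = 1/21966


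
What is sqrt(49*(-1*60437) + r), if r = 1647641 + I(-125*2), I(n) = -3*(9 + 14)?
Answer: I*sqrt(1313841) ≈ 1146.2*I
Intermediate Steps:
I(n) = -69 (I(n) = -3*23 = -69)
r = 1647572 (r = 1647641 - 69 = 1647572)
sqrt(49*(-1*60437) + r) = sqrt(49*(-1*60437) + 1647572) = sqrt(49*(-60437) + 1647572) = sqrt(-2961413 + 1647572) = sqrt(-1313841) = I*sqrt(1313841)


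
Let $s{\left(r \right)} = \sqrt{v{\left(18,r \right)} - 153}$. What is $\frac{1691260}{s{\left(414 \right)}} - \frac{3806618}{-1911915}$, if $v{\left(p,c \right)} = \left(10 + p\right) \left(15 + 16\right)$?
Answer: $\frac{3806618}{1911915} + \frac{338252 \sqrt{715}}{143} \approx 63252.0$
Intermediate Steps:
$v{\left(p,c \right)} = 310 + 31 p$ ($v{\left(p,c \right)} = \left(10 + p\right) 31 = 310 + 31 p$)
$s{\left(r \right)} = \sqrt{715}$ ($s{\left(r \right)} = \sqrt{\left(310 + 31 \cdot 18\right) - 153} = \sqrt{\left(310 + 558\right) - 153} = \sqrt{868 - 153} = \sqrt{715}$)
$\frac{1691260}{s{\left(414 \right)}} - \frac{3806618}{-1911915} = \frac{1691260}{\sqrt{715}} - \frac{3806618}{-1911915} = 1691260 \frac{\sqrt{715}}{715} - - \frac{3806618}{1911915} = \frac{338252 \sqrt{715}}{143} + \frac{3806618}{1911915} = \frac{3806618}{1911915} + \frac{338252 \sqrt{715}}{143}$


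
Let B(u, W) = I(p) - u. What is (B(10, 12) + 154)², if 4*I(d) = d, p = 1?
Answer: 332929/16 ≈ 20808.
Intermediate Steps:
I(d) = d/4
B(u, W) = ¼ - u (B(u, W) = (¼)*1 - u = ¼ - u)
(B(10, 12) + 154)² = ((¼ - 1*10) + 154)² = ((¼ - 10) + 154)² = (-39/4 + 154)² = (577/4)² = 332929/16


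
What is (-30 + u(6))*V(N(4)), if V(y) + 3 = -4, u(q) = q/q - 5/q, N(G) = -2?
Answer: 1253/6 ≈ 208.83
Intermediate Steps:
u(q) = 1 - 5/q
V(y) = -7 (V(y) = -3 - 4 = -7)
(-30 + u(6))*V(N(4)) = (-30 + (-5 + 6)/6)*(-7) = (-30 + (⅙)*1)*(-7) = (-30 + ⅙)*(-7) = -179/6*(-7) = 1253/6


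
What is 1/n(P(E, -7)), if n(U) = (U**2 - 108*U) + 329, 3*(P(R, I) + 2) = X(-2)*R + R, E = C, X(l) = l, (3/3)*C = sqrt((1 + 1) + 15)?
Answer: 22311/11331266 - 756*sqrt(17)/5665633 ≈ 0.0014188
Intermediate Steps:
C = sqrt(17) (C = sqrt((1 + 1) + 15) = sqrt(2 + 15) = sqrt(17) ≈ 4.1231)
E = sqrt(17) ≈ 4.1231
P(R, I) = -2 - R/3 (P(R, I) = -2 + (-2*R + R)/3 = -2 + (-R)/3 = -2 - R/3)
n(U) = 329 + U**2 - 108*U
1/n(P(E, -7)) = 1/(329 + (-2 - sqrt(17)/3)**2 - 108*(-2 - sqrt(17)/3)) = 1/(329 + (-2 - sqrt(17)/3)**2 + (216 + 36*sqrt(17))) = 1/(545 + (-2 - sqrt(17)/3)**2 + 36*sqrt(17))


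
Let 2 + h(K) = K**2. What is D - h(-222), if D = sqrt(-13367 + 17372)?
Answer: -49282 + 3*sqrt(445) ≈ -49219.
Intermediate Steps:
D = 3*sqrt(445) (D = sqrt(4005) = 3*sqrt(445) ≈ 63.285)
h(K) = -2 + K**2
D - h(-222) = 3*sqrt(445) - (-2 + (-222)**2) = 3*sqrt(445) - (-2 + 49284) = 3*sqrt(445) - 1*49282 = 3*sqrt(445) - 49282 = -49282 + 3*sqrt(445)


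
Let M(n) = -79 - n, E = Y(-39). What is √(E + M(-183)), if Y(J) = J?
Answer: √65 ≈ 8.0623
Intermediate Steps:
E = -39
√(E + M(-183)) = √(-39 + (-79 - 1*(-183))) = √(-39 + (-79 + 183)) = √(-39 + 104) = √65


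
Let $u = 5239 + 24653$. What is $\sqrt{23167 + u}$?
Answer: $\sqrt{53059} \approx 230.35$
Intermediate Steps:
$u = 29892$
$\sqrt{23167 + u} = \sqrt{23167 + 29892} = \sqrt{53059}$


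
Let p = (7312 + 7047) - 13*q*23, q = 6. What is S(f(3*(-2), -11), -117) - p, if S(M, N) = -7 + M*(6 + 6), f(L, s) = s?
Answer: -12704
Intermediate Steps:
S(M, N) = -7 + 12*M (S(M, N) = -7 + M*12 = -7 + 12*M)
p = 12565 (p = (7312 + 7047) - 13*6*23 = 14359 - 78*23 = 14359 - 1794 = 12565)
S(f(3*(-2), -11), -117) - p = (-7 + 12*(-11)) - 1*12565 = (-7 - 132) - 12565 = -139 - 12565 = -12704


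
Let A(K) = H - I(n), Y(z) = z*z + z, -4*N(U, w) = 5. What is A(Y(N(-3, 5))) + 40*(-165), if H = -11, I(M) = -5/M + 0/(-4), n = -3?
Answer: -19838/3 ≈ -6612.7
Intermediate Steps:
N(U, w) = -5/4 (N(U, w) = -¼*5 = -5/4)
I(M) = -5/M (I(M) = -5/M + 0*(-¼) = -5/M + 0 = -5/M)
Y(z) = z + z² (Y(z) = z² + z = z + z²)
A(K) = -38/3 (A(K) = -11 - (-5)/(-3) = -11 - (-5)*(-1)/3 = -11 - 1*5/3 = -11 - 5/3 = -38/3)
A(Y(N(-3, 5))) + 40*(-165) = -38/3 + 40*(-165) = -38/3 - 6600 = -19838/3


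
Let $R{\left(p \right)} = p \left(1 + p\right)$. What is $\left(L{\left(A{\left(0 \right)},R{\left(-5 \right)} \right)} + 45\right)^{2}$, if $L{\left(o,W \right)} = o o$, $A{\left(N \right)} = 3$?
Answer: $2916$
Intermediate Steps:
$L{\left(o,W \right)} = o^{2}$
$\left(L{\left(A{\left(0 \right)},R{\left(-5 \right)} \right)} + 45\right)^{2} = \left(3^{2} + 45\right)^{2} = \left(9 + 45\right)^{2} = 54^{2} = 2916$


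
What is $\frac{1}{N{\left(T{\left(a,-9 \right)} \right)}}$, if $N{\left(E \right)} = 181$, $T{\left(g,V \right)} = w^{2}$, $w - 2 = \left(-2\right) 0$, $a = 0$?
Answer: $\frac{1}{181} \approx 0.0055249$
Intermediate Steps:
$w = 2$ ($w = 2 - 0 = 2 + 0 = 2$)
$T{\left(g,V \right)} = 4$ ($T{\left(g,V \right)} = 2^{2} = 4$)
$\frac{1}{N{\left(T{\left(a,-9 \right)} \right)}} = \frac{1}{181}$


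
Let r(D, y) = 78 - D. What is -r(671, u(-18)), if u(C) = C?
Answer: 593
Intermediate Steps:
-r(671, u(-18)) = -(78 - 1*671) = -(78 - 671) = -1*(-593) = 593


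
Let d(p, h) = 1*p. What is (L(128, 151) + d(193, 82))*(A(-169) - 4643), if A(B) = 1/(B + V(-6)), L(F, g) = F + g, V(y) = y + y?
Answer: -396661248/181 ≈ -2.1915e+6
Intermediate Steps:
V(y) = 2*y
A(B) = 1/(-12 + B) (A(B) = 1/(B + 2*(-6)) = 1/(B - 12) = 1/(-12 + B))
d(p, h) = p
(L(128, 151) + d(193, 82))*(A(-169) - 4643) = ((128 + 151) + 193)*(1/(-12 - 169) - 4643) = (279 + 193)*(1/(-181) - 4643) = 472*(-1/181 - 4643) = 472*(-840384/181) = -396661248/181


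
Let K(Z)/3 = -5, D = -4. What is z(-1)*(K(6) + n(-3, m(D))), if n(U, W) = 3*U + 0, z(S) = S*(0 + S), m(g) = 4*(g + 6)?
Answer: -24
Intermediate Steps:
K(Z) = -15 (K(Z) = 3*(-5) = -15)
m(g) = 24 + 4*g (m(g) = 4*(6 + g) = 24 + 4*g)
z(S) = S² (z(S) = S*S = S²)
n(U, W) = 3*U
z(-1)*(K(6) + n(-3, m(D))) = (-1)²*(-15 + 3*(-3)) = 1*(-15 - 9) = 1*(-24) = -24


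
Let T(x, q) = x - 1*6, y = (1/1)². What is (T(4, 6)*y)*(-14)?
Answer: 28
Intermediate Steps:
y = 1 (y = 1² = 1)
T(x, q) = -6 + x (T(x, q) = x - 6 = -6 + x)
(T(4, 6)*y)*(-14) = ((-6 + 4)*1)*(-14) = -2*1*(-14) = -2*(-14) = 28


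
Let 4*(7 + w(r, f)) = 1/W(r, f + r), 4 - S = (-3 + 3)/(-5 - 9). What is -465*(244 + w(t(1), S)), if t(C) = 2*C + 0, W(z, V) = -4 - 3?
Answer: -3085275/28 ≈ -1.1019e+5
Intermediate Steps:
W(z, V) = -7
S = 4 (S = 4 - (-3 + 3)/(-5 - 9) = 4 - 0/(-14) = 4 - 0*(-1)/14 = 4 - 1*0 = 4 + 0 = 4)
t(C) = 2*C
w(r, f) = -197/28 (w(r, f) = -7 + (¼)/(-7) = -7 + (¼)*(-⅐) = -7 - 1/28 = -197/28)
-465*(244 + w(t(1), S)) = -465*(244 - 197/28) = -465*6635/28 = -3085275/28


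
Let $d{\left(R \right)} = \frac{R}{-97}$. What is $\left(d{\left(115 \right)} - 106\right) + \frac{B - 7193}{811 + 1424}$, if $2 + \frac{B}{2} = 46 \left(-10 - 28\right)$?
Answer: $- \frac{24274516}{216795} \approx -111.97$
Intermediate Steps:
$d{\left(R \right)} = - \frac{R}{97}$ ($d{\left(R \right)} = R \left(- \frac{1}{97}\right) = - \frac{R}{97}$)
$B = -3500$ ($B = -4 + 2 \cdot 46 \left(-10 - 28\right) = -4 + 2 \cdot 46 \left(-38\right) = -4 + 2 \left(-1748\right) = -4 - 3496 = -3500$)
$\left(d{\left(115 \right)} - 106\right) + \frac{B - 7193}{811 + 1424} = \left(\left(- \frac{1}{97}\right) 115 - 106\right) + \frac{-3500 - 7193}{811 + 1424} = \left(- \frac{115}{97} - 106\right) - \frac{10693}{2235} = - \frac{10397}{97} - \frac{10693}{2235} = - \frac{24274516}{216795}$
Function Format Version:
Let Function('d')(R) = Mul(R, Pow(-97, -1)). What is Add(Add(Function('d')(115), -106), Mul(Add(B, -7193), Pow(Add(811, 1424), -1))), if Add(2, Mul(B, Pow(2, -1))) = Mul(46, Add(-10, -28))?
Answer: Rational(-24274516, 216795) ≈ -111.97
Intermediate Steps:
Function('d')(R) = Mul(Rational(-1, 97), R) (Function('d')(R) = Mul(R, Rational(-1, 97)) = Mul(Rational(-1, 97), R))
B = -3500 (B = Add(-4, Mul(2, Mul(46, Add(-10, -28)))) = Add(-4, Mul(2, Mul(46, -38))) = Add(-4, Mul(2, -1748)) = Add(-4, -3496) = -3500)
Add(Add(Function('d')(115), -106), Mul(Add(B, -7193), Pow(Add(811, 1424), -1))) = Add(Add(Mul(Rational(-1, 97), 115), -106), Mul(Add(-3500, -7193), Pow(Add(811, 1424), -1))) = Add(Add(Rational(-115, 97), -106), Mul(-10693, Pow(2235, -1))) = Add(Rational(-10397, 97), Mul(-10693, Rational(1, 2235))) = Add(Rational(-10397, 97), Rational(-10693, 2235)) = Rational(-24274516, 216795)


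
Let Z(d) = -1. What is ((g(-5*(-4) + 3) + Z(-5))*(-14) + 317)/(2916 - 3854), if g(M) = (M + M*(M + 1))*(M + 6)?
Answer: 233119/938 ≈ 248.53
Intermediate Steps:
g(M) = (6 + M)*(M + M*(1 + M)) (g(M) = (M + M*(1 + M))*(6 + M) = (6 + M)*(M + M*(1 + M)))
((g(-5*(-4) + 3) + Z(-5))*(-14) + 317)/(2916 - 3854) = (((-5*(-4) + 3)*(12 + (-5*(-4) + 3)**2 + 8*(-5*(-4) + 3)) - 1)*(-14) + 317)/(2916 - 3854) = (((20 + 3)*(12 + (20 + 3)**2 + 8*(20 + 3)) - 1)*(-14) + 317)/(-938) = ((23*(12 + 23**2 + 8*23) - 1)*(-14) + 317)*(-1/938) = ((23*(12 + 529 + 184) - 1)*(-14) + 317)*(-1/938) = ((23*725 - 1)*(-14) + 317)*(-1/938) = ((16675 - 1)*(-14) + 317)*(-1/938) = (16674*(-14) + 317)*(-1/938) = (-233436 + 317)*(-1/938) = -233119*(-1/938) = 233119/938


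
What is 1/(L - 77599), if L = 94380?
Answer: 1/16781 ≈ 5.9591e-5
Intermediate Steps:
1/(L - 77599) = 1/(94380 - 77599) = 1/16781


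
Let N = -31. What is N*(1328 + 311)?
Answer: -50809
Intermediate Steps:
N*(1328 + 311) = -31*(1328 + 311) = -31*1639 = -50809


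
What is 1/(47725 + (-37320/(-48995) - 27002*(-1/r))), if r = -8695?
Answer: 85202305/4066080313007 ≈ 2.0954e-5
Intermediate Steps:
1/(47725 + (-37320/(-48995) - 27002*(-1/r))) = 1/(47725 + (-37320/(-48995) - 27002/((-1*(-8695))))) = 1/(47725 + (-37320*(-1/48995) - 27002/8695)) = 1/(47725 + (7464/9799 - 27002*1/8695)) = 1/(47725 + (7464/9799 - 27002/8695)) = 1/(47725 - 199693118/85202305) = 1/(4066080313007/85202305) = 85202305/4066080313007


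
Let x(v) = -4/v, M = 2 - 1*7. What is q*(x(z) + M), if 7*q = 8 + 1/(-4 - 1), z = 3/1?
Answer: -247/35 ≈ -7.0571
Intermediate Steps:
z = 3 (z = 3*1 = 3)
M = -5 (M = 2 - 7 = -5)
q = 39/35 (q = (8 + 1/(-4 - 1))/7 = (8 + 1/(-5))/7 = (8 - 1/5)/7 = (1/7)*(39/5) = 39/35 ≈ 1.1143)
q*(x(z) + M) = 39*(-4/3 - 5)/35 = (39/35)*(-19/3) = -247/35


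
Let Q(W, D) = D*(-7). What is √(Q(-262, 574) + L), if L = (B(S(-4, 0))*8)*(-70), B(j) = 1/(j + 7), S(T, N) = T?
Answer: I*√37842/3 ≈ 64.843*I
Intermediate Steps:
B(j) = 1/(7 + j)
Q(W, D) = -7*D
L = -560/3 (L = (8/(7 - 4))*(-70) = (8/3)*(-70) = -560/3 ≈ -186.67)
√(Q(-262, 574) + L) = √(-7*574 - 560/3) = √(-4018 - 560/3) = √(-12614/3) = I*√37842/3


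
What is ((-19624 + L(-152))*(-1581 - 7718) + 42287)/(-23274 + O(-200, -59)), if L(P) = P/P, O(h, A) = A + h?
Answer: -182516564/23533 ≈ -7755.8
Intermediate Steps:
L(P) = 1
((-19624 + L(-152))*(-1581 - 7718) + 42287)/(-23274 + O(-200, -59)) = ((-19624 + 1)*(-1581 - 7718) + 42287)/(-23274 + (-59 - 200)) = (-19623*(-9299) + 42287)/(-23274 - 259) = (182474277 + 42287)/(-23533) = 182516564*(-1/23533) = -182516564/23533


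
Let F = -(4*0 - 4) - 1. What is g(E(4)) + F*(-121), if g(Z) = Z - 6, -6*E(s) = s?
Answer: -1109/3 ≈ -369.67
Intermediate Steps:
E(s) = -s/6
g(Z) = -6 + Z
F = 3 (F = -(0 - 4) - 1 = -1*(-4) - 1 = 4 - 1 = 3)
g(E(4)) + F*(-121) = (-6 - 1/6*4) + 3*(-121) = (-6 - 2/3) - 363 = -20/3 - 363 = -1109/3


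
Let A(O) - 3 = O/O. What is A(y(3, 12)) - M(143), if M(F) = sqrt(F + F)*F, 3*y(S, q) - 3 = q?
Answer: 4 - 143*sqrt(286) ≈ -2414.3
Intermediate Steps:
y(S, q) = 1 + q/3
A(O) = 4 (A(O) = 3 + O/O = 3 + 1 = 4)
M(F) = sqrt(2)*F**(3/2) (M(F) = sqrt(2*F)*F = (sqrt(2)*sqrt(F))*F = sqrt(2)*F**(3/2))
A(y(3, 12)) - M(143) = 4 - sqrt(2)*143**(3/2) = 4 - sqrt(2)*143*sqrt(143) = 4 - 143*sqrt(286)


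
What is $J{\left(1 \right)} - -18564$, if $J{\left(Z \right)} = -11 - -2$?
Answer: $18555$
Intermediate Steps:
$J{\left(Z \right)} = -9$ ($J{\left(Z \right)} = -11 + 2 = -9$)
$J{\left(1 \right)} - -18564 = -9 - -18564 = -9 + 18564 = 18555$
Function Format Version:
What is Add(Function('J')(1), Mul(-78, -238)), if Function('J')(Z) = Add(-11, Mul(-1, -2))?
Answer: 18555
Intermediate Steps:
Function('J')(Z) = -9 (Function('J')(Z) = Add(-11, 2) = -9)
Add(Function('J')(1), Mul(-78, -238)) = Add(-9, Mul(-78, -238)) = Add(-9, 18564) = 18555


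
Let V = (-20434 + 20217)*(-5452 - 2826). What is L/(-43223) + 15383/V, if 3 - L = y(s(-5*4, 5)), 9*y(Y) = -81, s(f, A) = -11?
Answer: 643343497/77642598698 ≈ 0.0082860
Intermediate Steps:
V = 1796326 (V = -217*(-8278) = 1796326)
y(Y) = -9 (y(Y) = (1/9)*(-81) = -9)
L = 12 (L = 3 - 1*(-9) = 3 + 9 = 12)
L/(-43223) + 15383/V = 12/(-43223) + 15383/1796326 = 12*(-1/43223) + 15383*(1/1796326) = -12/43223 + 15383/1796326 = 643343497/77642598698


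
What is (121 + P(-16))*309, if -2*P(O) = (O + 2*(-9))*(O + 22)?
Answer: 68907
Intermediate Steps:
P(O) = -(-18 + O)*(22 + O)/2 (P(O) = -(O + 2*(-9))*(O + 22)/2 = -(O - 18)*(22 + O)/2 = -(-18 + O)*(22 + O)/2)
(121 + P(-16))*309 = (121 + (198 - 2*(-16) - ½*(-16)²))*309 = (121 + (198 + 32 - ½*256))*309 = (121 + (198 + 32 - 128))*309 = (121 + 102)*309 = 223*309 = 68907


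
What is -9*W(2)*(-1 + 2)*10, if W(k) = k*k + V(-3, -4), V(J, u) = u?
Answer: 0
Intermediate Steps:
W(k) = -4 + k² (W(k) = k*k - 4 = k² - 4 = -4 + k²)
-9*W(2)*(-1 + 2)*10 = -9*(-4 + 2²)*(-1 + 2)*10 = -9*(-4 + 4)*10 = -0*10 = -9*0*10 = 0*10 = 0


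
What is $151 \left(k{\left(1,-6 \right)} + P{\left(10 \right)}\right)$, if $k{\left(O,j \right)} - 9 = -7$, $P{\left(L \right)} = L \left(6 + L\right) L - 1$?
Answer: $241751$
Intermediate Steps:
$P{\left(L \right)} = -1 + L^{2} \left(6 + L\right)$ ($P{\left(L \right)} = L^{2} \left(6 + L\right) - 1 = -1 + L^{2} \left(6 + L\right)$)
$k{\left(O,j \right)} = 2$ ($k{\left(O,j \right)} = 9 - 7 = 2$)
$151 \left(k{\left(1,-6 \right)} + P{\left(10 \right)}\right) = 151 \left(2 + \left(-1 + 10^{3} + 6 \cdot 10^{2}\right)\right) = 151 \left(2 + \left(-1 + 1000 + 6 \cdot 100\right)\right) = 151 \left(2 + \left(-1 + 1000 + 600\right)\right) = 151 \left(2 + 1599\right) = 151 \cdot 1601 = 241751$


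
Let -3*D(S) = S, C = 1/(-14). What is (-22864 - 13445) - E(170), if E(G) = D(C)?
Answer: -1524979/42 ≈ -36309.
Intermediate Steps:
C = -1/14 ≈ -0.071429
D(S) = -S/3
E(G) = 1/42 (E(G) = -1/3*(-1/14) = 1/42)
(-22864 - 13445) - E(170) = (-22864 - 13445) - 1*1/42 = -36309 - 1/42 = -1524979/42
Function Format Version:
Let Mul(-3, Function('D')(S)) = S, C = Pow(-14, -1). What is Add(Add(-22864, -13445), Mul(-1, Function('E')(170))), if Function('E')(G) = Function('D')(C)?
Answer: Rational(-1524979, 42) ≈ -36309.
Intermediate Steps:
C = Rational(-1, 14) ≈ -0.071429
Function('D')(S) = Mul(Rational(-1, 3), S)
Function('E')(G) = Rational(1, 42) (Function('E')(G) = Mul(Rational(-1, 3), Rational(-1, 14)) = Rational(1, 42))
Add(Add(-22864, -13445), Mul(-1, Function('E')(170))) = Add(Add(-22864, -13445), Mul(-1, Rational(1, 42))) = Add(-36309, Rational(-1, 42)) = Rational(-1524979, 42)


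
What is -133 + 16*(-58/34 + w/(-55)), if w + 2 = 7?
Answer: -30247/187 ≈ -161.75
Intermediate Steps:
w = 5 (w = -2 + 7 = 5)
-133 + 16*(-58/34 + w/(-55)) = -133 + 16*(-58/34 + 5/(-55)) = -133 + 16*(-58*1/34 + 5*(-1/55)) = -133 + 16*(-29/17 - 1/11) = -133 + 16*(-336/187) = -133 - 5376/187 = -30247/187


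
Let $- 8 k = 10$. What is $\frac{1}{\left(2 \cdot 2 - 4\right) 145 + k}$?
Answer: $- \frac{4}{5} \approx -0.8$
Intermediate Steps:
$k = - \frac{5}{4}$ ($k = \left(- \frac{1}{8}\right) 10 = - \frac{5}{4} \approx -1.25$)
$\frac{1}{\left(2 \cdot 2 - 4\right) 145 + k} = \frac{1}{\left(2 \cdot 2 - 4\right) 145 - \frac{5}{4}} = \frac{1}{\left(4 - 4\right) 145 - \frac{5}{4}} = \frac{1}{0 \cdot 145 - \frac{5}{4}} = \frac{1}{0 - \frac{5}{4}} = \frac{1}{- \frac{5}{4}} = - \frac{4}{5}$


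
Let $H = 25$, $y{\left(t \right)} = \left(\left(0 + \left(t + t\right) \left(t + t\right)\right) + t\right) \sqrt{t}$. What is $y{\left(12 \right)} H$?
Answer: $29400 \sqrt{3} \approx 50922.0$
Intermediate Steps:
$y{\left(t \right)} = \sqrt{t} \left(t + 4 t^{2}\right)$ ($y{\left(t \right)} = \left(\left(0 + 2 t 2 t\right) + t\right) \sqrt{t} = \left(\left(0 + 4 t^{2}\right) + t\right) \sqrt{t} = \left(4 t^{2} + t\right) \sqrt{t} = \left(t + 4 t^{2}\right) \sqrt{t} = \sqrt{t} \left(t + 4 t^{2}\right)$)
$y{\left(12 \right)} H = 12^{\frac{3}{2}} \left(1 + 4 \cdot 12\right) 25 = 24 \sqrt{3} \left(1 + 48\right) 25 = 24 \sqrt{3} \cdot 49 \cdot 25 = 1176 \sqrt{3} \cdot 25 = 29400 \sqrt{3}$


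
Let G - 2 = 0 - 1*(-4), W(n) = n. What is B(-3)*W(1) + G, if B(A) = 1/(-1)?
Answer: 5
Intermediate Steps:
G = 6 (G = 2 + (0 - 1*(-4)) = 2 + (0 + 4) = 2 + 4 = 6)
B(A) = -1
B(-3)*W(1) + G = -1*1 + 6 = -1 + 6 = 5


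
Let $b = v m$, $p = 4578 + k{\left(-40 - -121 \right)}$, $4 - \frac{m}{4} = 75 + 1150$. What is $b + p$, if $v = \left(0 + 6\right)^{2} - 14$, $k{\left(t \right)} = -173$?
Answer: $-103043$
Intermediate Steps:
$m = -4884$ ($m = 16 - 4 \left(75 + 1150\right) = 16 - 4900 = -4884$)
$p = 4405$ ($p = 4578 - 173 = 4405$)
$v = 22$ ($v = 6^{2} - 14 = 36 - 14 = 22$)
$b = -107448$ ($b = 22 \left(-4884\right) = -107448$)
$b + p = -107448 + 4405 = -103043$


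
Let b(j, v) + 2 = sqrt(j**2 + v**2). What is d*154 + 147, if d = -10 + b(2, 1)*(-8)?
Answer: 1071 - 1232*sqrt(5) ≈ -1683.8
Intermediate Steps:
b(j, v) = -2 + sqrt(j**2 + v**2)
d = 6 - 8*sqrt(5) (d = -10 + (-2 + sqrt(2**2 + 1**2))*(-8) = -10 + (-2 + sqrt(4 + 1))*(-8) = -10 + (-2 + sqrt(5))*(-8) = -10 + (16 - 8*sqrt(5)) = 6 - 8*sqrt(5) ≈ -11.889)
d*154 + 147 = (6 - 8*sqrt(5))*154 + 147 = (924 - 1232*sqrt(5)) + 147 = 1071 - 1232*sqrt(5)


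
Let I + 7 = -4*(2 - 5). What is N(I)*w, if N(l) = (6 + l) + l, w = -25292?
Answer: -404672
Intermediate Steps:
I = 5 (I = -7 - 4*(2 - 5) = -7 - 4*(-3) = -7 + 12 = 5)
N(l) = 6 + 2*l
N(I)*w = (6 + 2*5)*(-25292) = (6 + 10)*(-25292) = 16*(-25292) = -404672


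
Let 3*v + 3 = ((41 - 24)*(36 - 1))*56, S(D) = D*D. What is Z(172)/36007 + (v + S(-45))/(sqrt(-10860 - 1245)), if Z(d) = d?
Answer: 172/36007 - 39392*I*sqrt(1345)/12105 ≈ 0.0047769 - 119.35*I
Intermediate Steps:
S(D) = D**2
v = 33317/3 (v = -1 + (((41 - 24)*(36 - 1))*56)/3 = -1 + ((17*35)*56)/3 = -1 + (595*56)/3 = -1 + (1/3)*33320 = -1 + 33320/3 = 33317/3 ≈ 11106.)
Z(172)/36007 + (v + S(-45))/(sqrt(-10860 - 1245)) = 172/36007 + (33317/3 + (-45)**2)/(sqrt(-10860 - 1245)) = 172*(1/36007) + (33317/3 + 2025)/(sqrt(-12105)) = 172/36007 + 39392/(3*((3*I*sqrt(1345)))) = 172/36007 + 39392*(-I*sqrt(1345)/4035)/3 = 172/36007 - 39392*I*sqrt(1345)/12105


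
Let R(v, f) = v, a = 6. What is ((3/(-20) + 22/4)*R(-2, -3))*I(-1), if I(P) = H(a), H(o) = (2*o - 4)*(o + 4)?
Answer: -856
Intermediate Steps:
H(o) = (-4 + 2*o)*(4 + o)
I(P) = 80 (I(P) = -16 + 2*6² + 4*6 = -16 + 2*36 + 24 = -16 + 72 + 24 = 80)
((3/(-20) + 22/4)*R(-2, -3))*I(-1) = ((3/(-20) + 22/4)*(-2))*80 = ((3*(-1/20) + 22*(¼))*(-2))*80 = ((-3/20 + 11/2)*(-2))*80 = ((107/20)*(-2))*80 = -107/10*80 = -856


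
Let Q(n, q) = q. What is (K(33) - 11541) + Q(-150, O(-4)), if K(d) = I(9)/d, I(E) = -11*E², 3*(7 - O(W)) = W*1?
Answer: -34679/3 ≈ -11560.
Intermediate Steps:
O(W) = 7 - W/3
K(d) = -891/d (K(d) = (-11*9²)/d = (-11*81)/d = -891/d)
(K(33) - 11541) + Q(-150, O(-4)) = (-891/33 - 11541) + (7 - ⅓*(-4)) = (-891*1/33 - 11541) + (7 + 4/3) = (-27 - 11541) + 25/3 = -11568 + 25/3 = -34679/3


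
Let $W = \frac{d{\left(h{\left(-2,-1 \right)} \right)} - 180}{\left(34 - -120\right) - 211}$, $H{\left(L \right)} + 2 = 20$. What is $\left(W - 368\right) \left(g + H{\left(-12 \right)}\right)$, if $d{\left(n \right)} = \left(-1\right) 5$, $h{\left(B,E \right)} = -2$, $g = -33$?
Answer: $\frac{103955}{19} \approx 5471.3$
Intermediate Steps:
$H{\left(L \right)} = 18$ ($H{\left(L \right)} = -2 + 20 = 18$)
$d{\left(n \right)} = -5$
$W = \frac{185}{57}$ ($W = \frac{-5 - 180}{\left(34 - -120\right) - 211} = - \frac{185}{\left(34 + 120\right) - 211} = - \frac{185}{154 - 211} = - \frac{185}{-57} = \left(-185\right) \left(- \frac{1}{57}\right) = \frac{185}{57} \approx 3.2456$)
$\left(W - 368\right) \left(g + H{\left(-12 \right)}\right) = \left(\frac{185}{57} - 368\right) \left(-33 + 18\right) = \left(- \frac{20791}{57}\right) \left(-15\right) = \frac{103955}{19}$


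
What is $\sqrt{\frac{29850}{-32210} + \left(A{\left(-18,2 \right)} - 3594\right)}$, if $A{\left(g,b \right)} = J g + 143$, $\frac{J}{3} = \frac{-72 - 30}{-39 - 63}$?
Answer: $\frac{i \sqrt{36373432390}}{3221} \approx 59.211 i$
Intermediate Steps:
$J = 3$ ($J = 3 \frac{-72 - 30}{-39 - 63} = 3 \left(- \frac{102}{-102}\right) = 3 \left(\left(-102\right) \left(- \frac{1}{102}\right)\right) = 3 \cdot 1 = 3$)
$A{\left(g,b \right)} = 143 + 3 g$ ($A{\left(g,b \right)} = 3 g + 143 = 143 + 3 g$)
$\sqrt{\frac{29850}{-32210} + \left(A{\left(-18,2 \right)} - 3594\right)} = \sqrt{\frac{29850}{-32210} + \left(\left(143 + 3 \left(-18\right)\right) - 3594\right)} = \sqrt{29850 \left(- \frac{1}{32210}\right) + \left(\left(143 - 54\right) - 3594\right)} = \sqrt{- \frac{2985}{3221} + \left(89 - 3594\right)} = \sqrt{- \frac{2985}{3221} - 3505} = \sqrt{- \frac{11292590}{3221}} = \frac{i \sqrt{36373432390}}{3221}$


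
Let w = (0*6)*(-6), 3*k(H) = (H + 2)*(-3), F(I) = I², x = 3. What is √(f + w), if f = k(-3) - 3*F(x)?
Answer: I*√26 ≈ 5.099*I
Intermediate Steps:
k(H) = -2 - H (k(H) = ((H + 2)*(-3))/3 = ((2 + H)*(-3))/3 = (-6 - 3*H)/3 = -2 - H)
w = 0 (w = 0*(-6) = 0)
f = -26 (f = (-2 - 1*(-3)) - 3*3² = (-2 + 3) - 3*9 = 1 - 27 = -26)
√(f + w) = √(-26 + 0) = √(-26) = I*√26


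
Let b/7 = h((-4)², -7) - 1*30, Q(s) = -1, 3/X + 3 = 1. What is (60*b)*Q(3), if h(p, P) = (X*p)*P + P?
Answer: -55020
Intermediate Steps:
X = -3/2 (X = 3/(-3 + 1) = 3/(-2) = 3*(-½) = -3/2 ≈ -1.5000)
h(p, P) = P - 3*P*p/2 (h(p, P) = (-3*p/2)*P + P = -3*P*p/2 + P = P - 3*P*p/2)
b = 917 (b = 7*((½)*(-7)*(2 - 3*(-4)²) - 1*30) = 7*((½)*(-7)*(2 - 3*16) - 30) = 7*((½)*(-7)*(2 - 48) - 30) = 7*((½)*(-7)*(-46) - 30) = 7*(161 - 30) = 7*131 = 917)
(60*b)*Q(3) = (60*917)*(-1) = 55020*(-1) = -55020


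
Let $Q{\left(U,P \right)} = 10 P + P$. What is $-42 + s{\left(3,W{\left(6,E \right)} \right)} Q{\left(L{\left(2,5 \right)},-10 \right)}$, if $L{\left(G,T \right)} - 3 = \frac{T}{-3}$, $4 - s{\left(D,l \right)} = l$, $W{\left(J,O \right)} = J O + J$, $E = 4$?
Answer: $2818$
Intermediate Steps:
$W{\left(J,O \right)} = J + J O$
$s{\left(D,l \right)} = 4 - l$
$L{\left(G,T \right)} = 3 - \frac{T}{3}$ ($L{\left(G,T \right)} = 3 + \frac{T}{-3} = 3 + T \left(- \frac{1}{3}\right) = 3 - \frac{T}{3}$)
$Q{\left(U,P \right)} = 11 P$
$-42 + s{\left(3,W{\left(6,E \right)} \right)} Q{\left(L{\left(2,5 \right)},-10 \right)} = -42 + \left(4 - 6 \left(1 + 4\right)\right) 11 \left(-10\right) = -42 + \left(4 - 6 \cdot 5\right) \left(-110\right) = -42 + \left(4 - 30\right) \left(-110\right) = -42 - -2860 = -42 + 2860 = 2818$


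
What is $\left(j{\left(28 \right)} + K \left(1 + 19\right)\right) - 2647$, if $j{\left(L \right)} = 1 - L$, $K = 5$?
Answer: $-2574$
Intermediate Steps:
$\left(j{\left(28 \right)} + K \left(1 + 19\right)\right) - 2647 = \left(\left(1 - 28\right) + 5 \left(1 + 19\right)\right) - 2647 = \left(\left(1 - 28\right) + 5 \cdot 20\right) - 2647 = \left(-27 + 100\right) - 2647 = 73 - 2647 = -2574$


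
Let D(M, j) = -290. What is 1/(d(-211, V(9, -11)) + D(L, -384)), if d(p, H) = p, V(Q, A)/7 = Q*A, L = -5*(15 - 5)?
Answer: -1/501 ≈ -0.0019960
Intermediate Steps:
L = -50 (L = -5*10 = -50)
V(Q, A) = 7*A*Q (V(Q, A) = 7*(Q*A) = 7*(A*Q) = 7*A*Q)
1/(d(-211, V(9, -11)) + D(L, -384)) = 1/(-211 - 290) = 1/(-501) = -1/501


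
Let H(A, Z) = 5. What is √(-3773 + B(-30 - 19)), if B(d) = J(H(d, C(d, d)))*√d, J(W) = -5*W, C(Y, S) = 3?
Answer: √(-3773 - 175*I) ≈ 1.4241 - 61.441*I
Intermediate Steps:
B(d) = -25*√d (B(d) = (-5*5)*√d = -25*√d)
√(-3773 + B(-30 - 19)) = √(-3773 - 25*√(-30 - 19)) = √(-3773 - 175*I)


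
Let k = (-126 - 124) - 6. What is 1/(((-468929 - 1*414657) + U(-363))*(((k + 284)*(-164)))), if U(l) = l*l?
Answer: 1/3452343664 ≈ 2.8966e-10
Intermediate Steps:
k = -256 (k = -250 - 6 = -256)
U(l) = l²
1/(((-468929 - 1*414657) + U(-363))*(((k + 284)*(-164)))) = 1/(((-468929 - 1*414657) + (-363)²)*(((-256 + 284)*(-164)))) = 1/(((-468929 - 414657) + 131769)*((28*(-164)))) = 1/((-883586 + 131769)*(-4592)) = -1/4592/(-751817) = -1/751817*(-1/4592) = 1/3452343664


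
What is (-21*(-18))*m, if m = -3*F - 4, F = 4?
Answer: -6048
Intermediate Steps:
m = -16 (m = -3*4 - 4 = -12 - 4 = -16)
(-21*(-18))*m = -21*(-18)*(-16) = 378*(-16) = -6048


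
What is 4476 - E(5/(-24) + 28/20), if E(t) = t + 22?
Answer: 534337/120 ≈ 4452.8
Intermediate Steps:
E(t) = 22 + t
4476 - E(5/(-24) + 28/20) = 4476 - (22 + (5/(-24) + 28/20)) = 4476 - (22 + (5*(-1/24) + 28*(1/20))) = 4476 - (22 + (-5/24 + 7/5)) = 4476 - (22 + 143/120) = 4476 - 1*2783/120 = 4476 - 2783/120 = 534337/120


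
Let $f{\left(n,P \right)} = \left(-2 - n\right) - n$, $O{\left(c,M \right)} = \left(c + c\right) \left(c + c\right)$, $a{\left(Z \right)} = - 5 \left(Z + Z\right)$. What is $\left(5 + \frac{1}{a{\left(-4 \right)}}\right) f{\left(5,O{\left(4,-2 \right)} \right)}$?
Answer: $- \frac{603}{10} \approx -60.3$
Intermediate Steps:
$a{\left(Z \right)} = - 10 Z$ ($a{\left(Z \right)} = - 5 \cdot 2 Z = - 10 Z$)
$O{\left(c,M \right)} = 4 c^{2}$ ($O{\left(c,M \right)} = 2 c 2 c = 4 c^{2}$)
$f{\left(n,P \right)} = -2 - 2 n$
$\left(5 + \frac{1}{a{\left(-4 \right)}}\right) f{\left(5,O{\left(4,-2 \right)} \right)} = \left(5 + \frac{1}{\left(-10\right) \left(-4\right)}\right) \left(-2 - 10\right) = \left(5 + \frac{1}{40}\right) \left(-2 - 10\right) = \left(5 + \frac{1}{40}\right) \left(-12\right) = \frac{201}{40} \left(-12\right) = - \frac{603}{10}$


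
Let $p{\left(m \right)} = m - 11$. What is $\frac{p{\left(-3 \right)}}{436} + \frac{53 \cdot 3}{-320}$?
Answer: $- \frac{18451}{34880} \approx -0.52899$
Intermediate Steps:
$p{\left(m \right)} = -11 + m$ ($p{\left(m \right)} = m - 11 = -11 + m$)
$\frac{p{\left(-3 \right)}}{436} + \frac{53 \cdot 3}{-320} = \frac{-11 - 3}{436} + \frac{53 \cdot 3}{-320} = \left(-14\right) \frac{1}{436} + 159 \left(- \frac{1}{320}\right) = - \frac{7}{218} - \frac{159}{320} = - \frac{18451}{34880}$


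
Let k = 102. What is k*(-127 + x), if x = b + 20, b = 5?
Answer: -10404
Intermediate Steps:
x = 25 (x = 5 + 20 = 25)
k*(-127 + x) = 102*(-127 + 25) = 102*(-102) = -10404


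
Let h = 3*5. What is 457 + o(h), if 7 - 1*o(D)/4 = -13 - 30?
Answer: 657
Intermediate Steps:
h = 15
o(D) = 200 (o(D) = 28 - 4*(-13 - 30) = 28 - 4*(-43) = 28 + 172 = 200)
457 + o(h) = 457 + 200 = 657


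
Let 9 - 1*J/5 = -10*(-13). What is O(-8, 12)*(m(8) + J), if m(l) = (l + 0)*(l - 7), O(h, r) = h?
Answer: 4776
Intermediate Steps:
m(l) = l*(-7 + l)
J = -605 (J = 45 - (-50)*(-13) = 45 - 5*130 = 45 - 650 = -605)
O(-8, 12)*(m(8) + J) = -8*(8*(-7 + 8) - 605) = -8*(8*1 - 605) = -8*(8 - 605) = -8*(-597) = 4776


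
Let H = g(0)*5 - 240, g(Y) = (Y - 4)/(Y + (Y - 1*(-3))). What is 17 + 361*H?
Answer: -267089/3 ≈ -89030.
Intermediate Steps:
g(Y) = (-4 + Y)/(3 + 2*Y) (g(Y) = (-4 + Y)/(Y + (Y + 3)) = (-4 + Y)/(Y + (3 + Y)) = (-4 + Y)/(3 + 2*Y))
H = -740/3 (H = ((-4 + 0)/(3 + 2*0))*5 - 240 = (-4/(3 + 0))*5 - 240 = (-4/3)*5 - 240 = ((⅓)*(-4))*5 - 240 = -4/3*5 - 240 = -20/3 - 240 = -740/3 ≈ -246.67)
17 + 361*H = 17 + 361*(-740/3) = 17 - 267140/3 = -267089/3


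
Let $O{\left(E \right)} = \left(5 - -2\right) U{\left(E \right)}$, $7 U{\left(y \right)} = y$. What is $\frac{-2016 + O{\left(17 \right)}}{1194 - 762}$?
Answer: $- \frac{1999}{432} \approx -4.6273$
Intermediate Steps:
$U{\left(y \right)} = \frac{y}{7}$
$O{\left(E \right)} = E$ ($O{\left(E \right)} = \left(5 - -2\right) \frac{E}{7} = \left(5 + 2\right) \frac{E}{7} = 7 \frac{E}{7} = E$)
$\frac{-2016 + O{\left(17 \right)}}{1194 - 762} = \frac{-2016 + 17}{1194 - 762} = - \frac{1999}{432}$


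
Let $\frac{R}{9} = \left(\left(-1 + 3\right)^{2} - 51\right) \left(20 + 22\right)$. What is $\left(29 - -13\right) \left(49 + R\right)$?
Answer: $-744114$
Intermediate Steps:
$R = -17766$ ($R = 9 \left(\left(-1 + 3\right)^{2} - 51\right) \left(20 + 22\right) = 9 \left(2^{2} - 51\right) 42 = 9 \left(4 - 51\right) 42 = 9 \left(\left(-47\right) 42\right) = 9 \left(-1974\right) = -17766$)
$\left(29 - -13\right) \left(49 + R\right) = \left(29 - -13\right) \left(49 - 17766\right) = \left(29 + \left(-3 + 16\right)\right) \left(-17717\right) = \left(29 + 13\right) \left(-17717\right) = 42 \left(-17717\right) = -744114$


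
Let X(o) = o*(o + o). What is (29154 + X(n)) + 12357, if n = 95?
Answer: 59561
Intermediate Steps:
X(o) = 2*o² (X(o) = o*(2*o) = 2*o²)
(29154 + X(n)) + 12357 = (29154 + 2*95²) + 12357 = (29154 + 2*9025) + 12357 = (29154 + 18050) + 12357 = 47204 + 12357 = 59561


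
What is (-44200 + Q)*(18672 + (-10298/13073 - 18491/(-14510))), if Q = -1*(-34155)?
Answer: -7115816949348807/37937846 ≈ -1.8757e+8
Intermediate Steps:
Q = 34155
(-44200 + Q)*(18672 + (-10298/13073 - 18491/(-14510))) = (-44200 + 34155)*(18672 + (-10298/13073 - 18491/(-14510))) = -10045*(18672 + (-10298*1/13073 - 18491*(-1/14510))) = -10045*(18672 + (-10298/13073 + 18491/14510)) = -10045*(18672 + 92308863/189689230) = -10045*3541969611423/189689230 = -7115816949348807/37937846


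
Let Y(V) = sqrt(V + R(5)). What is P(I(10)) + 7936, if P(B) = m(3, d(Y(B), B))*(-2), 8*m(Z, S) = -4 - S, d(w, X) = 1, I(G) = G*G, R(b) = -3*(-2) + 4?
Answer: 31749/4 ≈ 7937.3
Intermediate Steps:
R(b) = 10 (R(b) = 6 + 4 = 10)
I(G) = G**2
Y(V) = sqrt(10 + V) (Y(V) = sqrt(V + 10) = sqrt(10 + V))
m(Z, S) = -1/2 - S/8 (m(Z, S) = (-4 - S)/8 = -1/2 - S/8)
P(B) = 5/4 (P(B) = (-1/2 - 1/8*1)*(-2) = (-1/2 - 1/8)*(-2) = -5/8*(-2) = 5/4)
P(I(10)) + 7936 = 5/4 + 7936 = 31749/4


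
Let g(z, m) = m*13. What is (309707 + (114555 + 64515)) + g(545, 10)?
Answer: 488907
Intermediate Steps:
g(z, m) = 13*m
(309707 + (114555 + 64515)) + g(545, 10) = (309707 + (114555 + 64515)) + 13*10 = (309707 + 179070) + 130 = 488777 + 130 = 488907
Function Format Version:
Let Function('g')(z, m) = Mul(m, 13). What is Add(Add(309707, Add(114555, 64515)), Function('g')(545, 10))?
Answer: 488907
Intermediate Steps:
Function('g')(z, m) = Mul(13, m)
Add(Add(309707, Add(114555, 64515)), Function('g')(545, 10)) = Add(Add(309707, Add(114555, 64515)), Mul(13, 10)) = Add(Add(309707, 179070), 130) = Add(488777, 130) = 488907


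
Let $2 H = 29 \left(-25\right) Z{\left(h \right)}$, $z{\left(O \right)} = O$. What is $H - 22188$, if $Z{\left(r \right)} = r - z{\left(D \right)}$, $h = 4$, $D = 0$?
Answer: $-23638$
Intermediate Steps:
$Z{\left(r \right)} = r$ ($Z{\left(r \right)} = r - 0 = r + 0 = r$)
$H = -1450$ ($H = \frac{29 \left(-25\right) 4}{2} = \frac{\left(-725\right) 4}{2} = \frac{1}{2} \left(-2900\right) = -1450$)
$H - 22188 = -1450 - 22188 = -23638$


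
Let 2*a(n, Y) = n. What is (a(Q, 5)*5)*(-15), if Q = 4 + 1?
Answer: -375/2 ≈ -187.50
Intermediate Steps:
Q = 5
a(n, Y) = n/2
(a(Q, 5)*5)*(-15) = (((½)*5)*5)*(-15) = ((5/2)*5)*(-15) = (25/2)*(-15) = -375/2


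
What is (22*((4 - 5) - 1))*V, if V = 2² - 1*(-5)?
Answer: -396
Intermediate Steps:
V = 9 (V = 4 + 5 = 9)
(22*((4 - 5) - 1))*V = (22*((4 - 5) - 1))*9 = (22*(-1 - 1))*9 = (22*(-2))*9 = -44*9 = -396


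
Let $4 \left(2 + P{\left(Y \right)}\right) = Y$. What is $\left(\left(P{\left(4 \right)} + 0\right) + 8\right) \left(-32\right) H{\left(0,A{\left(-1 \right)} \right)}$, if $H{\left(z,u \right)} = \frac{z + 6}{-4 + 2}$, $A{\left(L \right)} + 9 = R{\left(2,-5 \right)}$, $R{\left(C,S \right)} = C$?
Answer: $672$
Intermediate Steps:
$P{\left(Y \right)} = -2 + \frac{Y}{4}$
$A{\left(L \right)} = -7$ ($A{\left(L \right)} = -9 + 2 = -7$)
$H{\left(z,u \right)} = -3 - \frac{z}{2}$ ($H{\left(z,u \right)} = \frac{6 + z}{-2} = \left(6 + z\right) \left(- \frac{1}{2}\right) = -3 - \frac{z}{2}$)
$\left(\left(P{\left(4 \right)} + 0\right) + 8\right) \left(-32\right) H{\left(0,A{\left(-1 \right)} \right)} = \left(\left(\left(-2 + \frac{1}{4} \cdot 4\right) + 0\right) + 8\right) \left(-32\right) \left(-3 - 0\right) = \left(\left(\left(-2 + 1\right) + 0\right) + 8\right) \left(-32\right) \left(-3 + 0\right) = \left(\left(-1 + 0\right) + 8\right) \left(-32\right) \left(-3\right) = \left(-1 + 8\right) \left(-32\right) \left(-3\right) = 7 \left(-32\right) \left(-3\right) = \left(-224\right) \left(-3\right) = 672$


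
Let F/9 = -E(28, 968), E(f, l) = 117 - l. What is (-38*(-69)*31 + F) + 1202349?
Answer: 1291290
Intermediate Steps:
F = 7659 (F = 9*(-(117 - 1*968)) = 9*(-(117 - 968)) = 9*(-1*(-851)) = 9*851 = 7659)
(-38*(-69)*31 + F) + 1202349 = (-38*(-69)*31 + 7659) + 1202349 = (2622*31 + 7659) + 1202349 = (81282 + 7659) + 1202349 = 88941 + 1202349 = 1291290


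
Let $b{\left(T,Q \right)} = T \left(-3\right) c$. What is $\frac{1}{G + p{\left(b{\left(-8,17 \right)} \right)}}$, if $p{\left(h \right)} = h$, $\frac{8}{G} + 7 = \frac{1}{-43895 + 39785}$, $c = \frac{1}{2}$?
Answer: $\frac{28771}{312372} \approx 0.092105$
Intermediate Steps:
$c = \frac{1}{2} \approx 0.5$
$b{\left(T,Q \right)} = - \frac{3 T}{2}$ ($b{\left(T,Q \right)} = T \left(-3\right) \frac{1}{2} = - 3 T \frac{1}{2} = - \frac{3 T}{2}$)
$G = - \frac{32880}{28771}$ ($G = \frac{8}{-7 + \frac{1}{-43895 + 39785}} = \frac{8}{-7 + \frac{1}{-4110}} = \frac{8}{-7 - \frac{1}{4110}} = \frac{8}{- \frac{28771}{4110}} = 8 \left(- \frac{4110}{28771}\right) = - \frac{32880}{28771} \approx -1.1428$)
$\frac{1}{G + p{\left(b{\left(-8,17 \right)} \right)}} = \frac{1}{- \frac{32880}{28771} - -12} = \frac{1}{- \frac{32880}{28771} + 12} = \frac{1}{\frac{312372}{28771}} = \frac{28771}{312372}$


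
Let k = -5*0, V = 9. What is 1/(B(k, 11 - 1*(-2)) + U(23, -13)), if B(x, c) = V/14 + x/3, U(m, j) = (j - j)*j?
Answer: 14/9 ≈ 1.5556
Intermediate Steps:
U(m, j) = 0 (U(m, j) = 0*j = 0)
k = 0
B(x, c) = 9/14 + x/3
1/(B(k, 11 - 1*(-2)) + U(23, -13)) = 1/((9/14 + (1/3)*0) + 0) = 1/((9/14 + 0) + 0) = 1/(9/14 + 0) = 1/(9/14) = 14/9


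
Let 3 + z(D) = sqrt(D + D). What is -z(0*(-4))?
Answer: 3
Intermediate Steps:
z(D) = -3 + sqrt(2)*sqrt(D) (z(D) = -3 + sqrt(D + D) = -3 + sqrt(2*D) = -3 + sqrt(2)*sqrt(D))
-z(0*(-4)) = -(-3 + sqrt(2)*sqrt(0*(-4))) = -(-3 + sqrt(2)*sqrt(0)) = -(-3 + sqrt(2)*0) = -(-3 + 0) = -1*(-3) = 3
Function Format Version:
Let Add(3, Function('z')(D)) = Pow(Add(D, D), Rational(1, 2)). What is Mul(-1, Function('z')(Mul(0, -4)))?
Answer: 3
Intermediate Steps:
Function('z')(D) = Add(-3, Mul(Pow(2, Rational(1, 2)), Pow(D, Rational(1, 2)))) (Function('z')(D) = Add(-3, Pow(Add(D, D), Rational(1, 2))) = Add(-3, Pow(Mul(2, D), Rational(1, 2))) = Add(-3, Mul(Pow(2, Rational(1, 2)), Pow(D, Rational(1, 2)))))
Mul(-1, Function('z')(Mul(0, -4))) = Mul(-1, Add(-3, Mul(Pow(2, Rational(1, 2)), Pow(Mul(0, -4), Rational(1, 2))))) = Mul(-1, Add(-3, Mul(Pow(2, Rational(1, 2)), Pow(0, Rational(1, 2))))) = Mul(-1, Add(-3, Mul(Pow(2, Rational(1, 2)), 0))) = Mul(-1, Add(-3, 0)) = Mul(-1, -3) = 3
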